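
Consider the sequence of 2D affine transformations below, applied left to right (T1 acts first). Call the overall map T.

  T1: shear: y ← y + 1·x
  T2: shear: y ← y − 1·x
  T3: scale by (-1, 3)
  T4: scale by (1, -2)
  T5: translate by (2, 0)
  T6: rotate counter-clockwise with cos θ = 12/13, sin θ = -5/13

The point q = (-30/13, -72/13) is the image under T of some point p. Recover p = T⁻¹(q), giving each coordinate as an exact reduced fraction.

T1 = [1 0 0; 1 1 0; 0 0 1]
T2·T1 = [1 0 0; 0 1 0; 0 0 1]
T3·…·T1 = [-1 0 0; 0 3 0; 0 0 1]
T4·…·T1 = [-1 0 0; 0 -6 0; 0 0 1]
T5·…·T1 = [-1 0 2; 0 -6 0; 0 0 1]
T6·…·T1 = [-12/13 -30/13 24/13; 5/13 -72/13 -10/13; 0 0 1]
det M = 6; M⁻¹ = [-12/13 5/13 2; -5/78 -2/13 0; 0 0 1]
M⁻¹ · (-30/13, -72/13)ᵀ = (2, 1)ᵀ

p = (2, 1)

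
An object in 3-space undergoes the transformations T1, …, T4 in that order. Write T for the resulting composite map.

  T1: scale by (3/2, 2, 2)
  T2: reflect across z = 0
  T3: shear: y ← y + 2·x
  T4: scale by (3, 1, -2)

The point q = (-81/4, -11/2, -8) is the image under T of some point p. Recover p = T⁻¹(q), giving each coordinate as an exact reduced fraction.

T1 = [3/2 0 0 0; 0 2 0 0; 0 0 2 0; 0 0 0 1]
T2·T1 = [3/2 0 0 0; 0 2 0 0; 0 0 -2 0; 0 0 0 1]
T3·…·T1 = [3/2 0 0 0; 3 2 0 0; 0 0 -2 0; 0 0 0 1]
T4·…·T1 = [9/2 0 0 0; 3 2 0 0; 0 0 4 0; 0 0 0 1]
det M = 36; M⁻¹ = [2/9 0 0 0; -1/3 1/2 0 0; 0 0 1/4 0; 0 0 0 1]
M⁻¹ · (-81/4, -11/2, -8)ᵀ = (-9/2, 4, -2)ᵀ

p = (-9/2, 4, -2)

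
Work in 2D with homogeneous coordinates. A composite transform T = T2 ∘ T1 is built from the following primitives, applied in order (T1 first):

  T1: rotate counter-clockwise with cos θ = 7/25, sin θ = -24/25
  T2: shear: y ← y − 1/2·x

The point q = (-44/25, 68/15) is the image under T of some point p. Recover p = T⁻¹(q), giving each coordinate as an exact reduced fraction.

p = (-4, -2/3)

T1 = [7/25 24/25 0; -24/25 7/25 0; 0 0 1]
T2·T1 = [7/25 24/25 0; -11/10 -1/5 0; 0 0 1]
det M = 1; M⁻¹ = [-1/5 -24/25 0; 11/10 7/25 0; 0 0 1]
M⁻¹ · (-44/25, 68/15)ᵀ = (-4, -2/3)ᵀ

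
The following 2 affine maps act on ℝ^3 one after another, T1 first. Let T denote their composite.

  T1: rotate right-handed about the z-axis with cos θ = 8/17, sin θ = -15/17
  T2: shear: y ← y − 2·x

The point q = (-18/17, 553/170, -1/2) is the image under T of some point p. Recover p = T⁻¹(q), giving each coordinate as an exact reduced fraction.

T1 = [8/17 15/17 0 0; -15/17 8/17 0 0; 0 0 1 0; 0 0 0 1]
T2·T1 = [8/17 15/17 0 0; -31/17 -22/17 0 0; 0 0 1 0; 0 0 0 1]
det M = 1; M⁻¹ = [-22/17 -15/17 0 0; 31/17 8/17 0 0; 0 0 1 0; 0 0 0 1]
M⁻¹ · (-18/17, 553/170, -1/2)ᵀ = (-3/2, -2/5, -1/2)ᵀ

p = (-3/2, -2/5, -1/2)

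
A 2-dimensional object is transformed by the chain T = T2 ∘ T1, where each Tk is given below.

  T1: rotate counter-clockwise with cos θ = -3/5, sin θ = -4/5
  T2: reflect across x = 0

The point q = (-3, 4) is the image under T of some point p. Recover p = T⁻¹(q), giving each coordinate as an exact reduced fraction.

T1 = [-3/5 4/5 0; -4/5 -3/5 0; 0 0 1]
T2·T1 = [3/5 -4/5 0; -4/5 -3/5 0; 0 0 1]
det M = -1; M⁻¹ = [3/5 -4/5 0; -4/5 -3/5 0; 0 0 1]
M⁻¹ · (-3, 4)ᵀ = (-5, 0)ᵀ

p = (-5, 0)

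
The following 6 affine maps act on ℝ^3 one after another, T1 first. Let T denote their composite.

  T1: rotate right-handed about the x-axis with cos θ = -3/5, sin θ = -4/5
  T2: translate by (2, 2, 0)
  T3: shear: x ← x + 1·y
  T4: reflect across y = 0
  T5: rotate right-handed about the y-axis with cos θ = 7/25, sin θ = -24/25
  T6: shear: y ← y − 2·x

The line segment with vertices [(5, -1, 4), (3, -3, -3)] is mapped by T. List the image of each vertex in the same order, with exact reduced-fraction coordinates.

T1 rotate right-handed about the x-axis with cos θ = -3/5, sin θ = -4/5: (5, -1, 4) → (5, 19/5, -8/5); (3, -3, -3) → (3, -3/5, 21/5)
T2 translate by (2, 2, 0): (5, 19/5, -8/5) → (7, 29/5, -8/5); (3, -3/5, 21/5) → (5, 7/5, 21/5)
T3 shear: x ← x + 1·y: (7, 29/5, -8/5) → (64/5, 29/5, -8/5); (5, 7/5, 21/5) → (32/5, 7/5, 21/5)
T4 reflect across y = 0: (64/5, 29/5, -8/5) → (64/5, -29/5, -8/5); (32/5, 7/5, 21/5) → (32/5, -7/5, 21/5)
T5 rotate right-handed about the y-axis with cos θ = 7/25, sin θ = -24/25: (64/5, -29/5, -8/5) → (128/25, -29/5, 296/25); (32/5, -7/5, 21/5) → (-56/25, -7/5, 183/25)
T6 shear: y ← y − 2·x: (128/25, -29/5, 296/25) → (128/25, -401/25, 296/25); (-56/25, -7/5, 183/25) → (-56/25, 77/25, 183/25)

image vertices: (128/25, -401/25, 296/25), (-56/25, 77/25, 183/25)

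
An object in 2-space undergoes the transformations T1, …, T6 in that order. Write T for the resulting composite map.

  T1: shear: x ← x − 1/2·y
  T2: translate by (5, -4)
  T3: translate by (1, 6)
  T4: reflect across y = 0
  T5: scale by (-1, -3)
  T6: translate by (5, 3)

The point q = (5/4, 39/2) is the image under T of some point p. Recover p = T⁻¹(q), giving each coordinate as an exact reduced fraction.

p = (-1/2, 7/2)

T1 = [1 -1/2 0; 0 1 0; 0 0 1]
T2·T1 = [1 -1/2 5; 0 1 -4; 0 0 1]
T3·…·T1 = [1 -1/2 6; 0 1 2; 0 0 1]
T4·…·T1 = [1 -1/2 6; 0 -1 -2; 0 0 1]
T5·…·T1 = [-1 1/2 -6; 0 3 6; 0 0 1]
T6·…·T1 = [-1 1/2 -1; 0 3 9; 0 0 1]
det M = -3; M⁻¹ = [-1 1/6 -5/2; 0 1/3 -3; 0 0 1]
M⁻¹ · (5/4, 39/2)ᵀ = (-1/2, 7/2)ᵀ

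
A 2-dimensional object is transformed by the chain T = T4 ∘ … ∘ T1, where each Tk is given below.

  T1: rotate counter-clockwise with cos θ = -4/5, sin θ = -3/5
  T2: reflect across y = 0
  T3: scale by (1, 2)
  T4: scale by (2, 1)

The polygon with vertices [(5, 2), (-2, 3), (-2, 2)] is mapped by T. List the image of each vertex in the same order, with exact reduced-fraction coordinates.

T1 rotate counter-clockwise with cos θ = -4/5, sin θ = -3/5: (5, 2) → (-14/5, -23/5); (-2, 3) → (17/5, -6/5); (-2, 2) → (14/5, -2/5)
T2 reflect across y = 0: (-14/5, -23/5) → (-14/5, 23/5); (17/5, -6/5) → (17/5, 6/5); (14/5, -2/5) → (14/5, 2/5)
T3 scale by (1, 2): (-14/5, 23/5) → (-14/5, 46/5); (17/5, 6/5) → (17/5, 12/5); (14/5, 2/5) → (14/5, 4/5)
T4 scale by (2, 1): (-14/5, 46/5) → (-28/5, 46/5); (17/5, 12/5) → (34/5, 12/5); (14/5, 4/5) → (28/5, 4/5)

image vertices: (-28/5, 46/5), (34/5, 12/5), (28/5, 4/5)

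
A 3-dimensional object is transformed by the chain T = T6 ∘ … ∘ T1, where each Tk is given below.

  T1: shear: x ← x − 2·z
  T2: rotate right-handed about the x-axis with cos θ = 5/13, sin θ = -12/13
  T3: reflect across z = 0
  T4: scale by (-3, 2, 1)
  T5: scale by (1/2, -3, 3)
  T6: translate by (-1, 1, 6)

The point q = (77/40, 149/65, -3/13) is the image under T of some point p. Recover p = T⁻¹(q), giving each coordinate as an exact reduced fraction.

p = (-3/4, -2, 3/5)

T1 = [1 0 -2 0; 0 1 0 0; 0 0 1 0; 0 0 0 1]
T2·T1 = [1 0 -2 0; 0 5/13 12/13 0; 0 -12/13 5/13 0; 0 0 0 1]
T3·…·T1 = [1 0 -2 0; 0 5/13 12/13 0; 0 12/13 -5/13 0; 0 0 0 1]
T4·…·T1 = [-3 0 6 0; 0 10/13 24/13 0; 0 12/13 -5/13 0; 0 0 0 1]
T5·…·T1 = [-3/2 0 3 0; 0 -30/13 -72/13 0; 0 36/13 -15/13 0; 0 0 0 1]
T6·…·T1 = [-3/2 0 3 -1; 0 -30/13 -72/13 1; 0 36/13 -15/13 6; 0 0 0 1]
det M = -27; M⁻¹ = [-2/3 -4/13 -10/39 46/39; 0 -5/78 4/13 -139/78; 0 -2/13 -5/39 12/13; 0 0 0 1]
M⁻¹ · (77/40, 149/65, -3/13)ᵀ = (-3/4, -2, 3/5)ᵀ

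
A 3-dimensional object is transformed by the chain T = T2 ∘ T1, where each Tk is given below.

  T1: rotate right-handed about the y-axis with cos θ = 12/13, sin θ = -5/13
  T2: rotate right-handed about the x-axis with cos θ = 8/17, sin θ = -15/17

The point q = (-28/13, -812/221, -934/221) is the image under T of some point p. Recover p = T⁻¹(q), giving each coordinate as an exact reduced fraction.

T1 = [12/13 0 -5/13 0; 0 1 0 0; 5/13 0 12/13 0; 0 0 0 1]
T2·T1 = [12/13 0 -5/13 0; 75/221 8/17 180/221 0; 40/221 -15/17 96/221 0; 0 0 0 1]
det M = 1; M⁻¹ = [12/13 75/221 40/221 0; 0 8/17 -15/17 0; -5/13 180/221 96/221 0; 0 0 0 1]
M⁻¹ · (-28/13, -812/221, -934/221)ᵀ = (-4, 2, -4)ᵀ

p = (-4, 2, -4)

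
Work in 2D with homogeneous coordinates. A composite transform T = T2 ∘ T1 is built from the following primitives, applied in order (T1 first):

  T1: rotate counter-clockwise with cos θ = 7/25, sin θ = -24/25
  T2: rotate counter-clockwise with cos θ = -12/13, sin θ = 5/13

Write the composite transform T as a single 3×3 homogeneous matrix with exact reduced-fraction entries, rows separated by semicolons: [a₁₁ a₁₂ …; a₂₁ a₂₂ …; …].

T1 = [7/25 24/25 0; -24/25 7/25 0; 0 0 1]
T2·T1 = [36/325 -323/325 0; 323/325 36/325 0; 0 0 1]

T = [36/325 -323/325 0; 323/325 36/325 0; 0 0 1]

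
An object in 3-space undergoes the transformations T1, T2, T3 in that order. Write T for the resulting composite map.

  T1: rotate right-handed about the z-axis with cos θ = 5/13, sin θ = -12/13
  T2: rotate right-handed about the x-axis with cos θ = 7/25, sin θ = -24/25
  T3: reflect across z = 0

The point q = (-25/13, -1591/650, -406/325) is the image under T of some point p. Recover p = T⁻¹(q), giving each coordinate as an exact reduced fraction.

p = (1, -5/2, -2)

T1 = [5/13 12/13 0 0; -12/13 5/13 0 0; 0 0 1 0; 0 0 0 1]
T2·T1 = [5/13 12/13 0 0; -84/325 7/65 24/25 0; 288/325 -24/65 7/25 0; 0 0 0 1]
T3·…·T1 = [5/13 12/13 0 0; -84/325 7/65 24/25 0; -288/325 24/65 -7/25 0; 0 0 0 1]
det M = -1; M⁻¹ = [5/13 -84/325 -288/325 0; 12/13 7/65 24/65 0; 0 24/25 -7/25 0; 0 0 0 1]
M⁻¹ · (-25/13, -1591/650, -406/325)ᵀ = (1, -5/2, -2)ᵀ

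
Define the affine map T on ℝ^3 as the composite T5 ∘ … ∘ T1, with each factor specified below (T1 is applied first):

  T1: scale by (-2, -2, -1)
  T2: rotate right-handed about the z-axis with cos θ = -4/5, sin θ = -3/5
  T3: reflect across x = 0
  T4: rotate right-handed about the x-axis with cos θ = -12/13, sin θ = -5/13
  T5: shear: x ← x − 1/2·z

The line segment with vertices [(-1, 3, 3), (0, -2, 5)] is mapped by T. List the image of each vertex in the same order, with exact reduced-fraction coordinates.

T1 scale by (-2, -2, -1): (-1, 3, 3) → (2, -6, -3); (0, -2, 5) → (0, 4, -5)
T2 rotate right-handed about the z-axis with cos θ = -4/5, sin θ = -3/5: (2, -6, -3) → (-26/5, 18/5, -3); (0, 4, -5) → (12/5, -16/5, -5)
T3 reflect across x = 0: (-26/5, 18/5, -3) → (26/5, 18/5, -3); (12/5, -16/5, -5) → (-12/5, -16/5, -5)
T4 rotate right-handed about the x-axis with cos θ = -12/13, sin θ = -5/13: (26/5, 18/5, -3) → (26/5, -291/65, 18/13); (-12/5, -16/5, -5) → (-12/5, 67/65, 76/13)
T5 shear: x ← x − 1/2·z: (26/5, -291/65, 18/13) → (293/65, -291/65, 18/13); (-12/5, 67/65, 76/13) → (-346/65, 67/65, 76/13)

image vertices: (293/65, -291/65, 18/13), (-346/65, 67/65, 76/13)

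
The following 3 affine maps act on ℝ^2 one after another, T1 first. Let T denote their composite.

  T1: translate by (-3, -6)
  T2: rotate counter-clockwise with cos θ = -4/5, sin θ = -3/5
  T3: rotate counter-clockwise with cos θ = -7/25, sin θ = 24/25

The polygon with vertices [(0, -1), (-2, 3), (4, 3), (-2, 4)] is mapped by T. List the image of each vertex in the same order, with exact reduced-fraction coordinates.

T1 translate by (-3, -6): (0, -1) → (-3, -7); (-2, 3) → (-5, -3); (4, 3) → (1, -3); (-2, 4) → (-5, -2)
T2 rotate counter-clockwise with cos θ = -4/5, sin θ = -3/5: (-3, -7) → (-9/5, 37/5); (-5, -3) → (11/5, 27/5); (1, -3) → (-13/5, 9/5); (-5, -2) → (14/5, 23/5)
T3 rotate counter-clockwise with cos θ = -7/25, sin θ = 24/25: (-9/5, 37/5) → (-33/5, -19/5); (11/5, 27/5) → (-29/5, 3/5); (-13/5, 9/5) → (-1, -3); (14/5, 23/5) → (-26/5, 7/5)

image vertices: (-33/5, -19/5), (-29/5, 3/5), (-1, -3), (-26/5, 7/5)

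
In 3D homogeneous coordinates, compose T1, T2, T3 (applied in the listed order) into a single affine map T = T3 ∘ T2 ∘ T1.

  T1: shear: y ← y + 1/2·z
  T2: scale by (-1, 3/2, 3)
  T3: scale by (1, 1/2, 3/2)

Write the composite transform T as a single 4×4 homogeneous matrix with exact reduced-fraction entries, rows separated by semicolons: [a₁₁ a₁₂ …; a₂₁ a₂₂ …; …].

T = [-1 0 0 0; 0 3/4 3/8 0; 0 0 9/2 0; 0 0 0 1]

T1 = [1 0 0 0; 0 1 1/2 0; 0 0 1 0; 0 0 0 1]
T2·T1 = [-1 0 0 0; 0 3/2 3/4 0; 0 0 3 0; 0 0 0 1]
T3·…·T1 = [-1 0 0 0; 0 3/4 3/8 0; 0 0 9/2 0; 0 0 0 1]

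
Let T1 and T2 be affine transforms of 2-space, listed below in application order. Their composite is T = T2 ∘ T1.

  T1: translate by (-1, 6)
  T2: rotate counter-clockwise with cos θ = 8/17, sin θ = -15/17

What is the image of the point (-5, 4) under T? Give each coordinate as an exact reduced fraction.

T(p) = (6, 10)

T1 translate by (-1, 6): (-5, 4) → (-6, 10)
T2 rotate counter-clockwise with cos θ = 8/17, sin θ = -15/17: (-6, 10) → (6, 10)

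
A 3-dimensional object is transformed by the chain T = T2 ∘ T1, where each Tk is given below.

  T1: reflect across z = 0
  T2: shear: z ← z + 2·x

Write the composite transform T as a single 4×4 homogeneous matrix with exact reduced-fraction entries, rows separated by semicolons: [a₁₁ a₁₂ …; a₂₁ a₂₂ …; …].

T = [1 0 0 0; 0 1 0 0; 2 0 -1 0; 0 0 0 1]

T1 = [1 0 0 0; 0 1 0 0; 0 0 -1 0; 0 0 0 1]
T2·T1 = [1 0 0 0; 0 1 0 0; 2 0 -1 0; 0 0 0 1]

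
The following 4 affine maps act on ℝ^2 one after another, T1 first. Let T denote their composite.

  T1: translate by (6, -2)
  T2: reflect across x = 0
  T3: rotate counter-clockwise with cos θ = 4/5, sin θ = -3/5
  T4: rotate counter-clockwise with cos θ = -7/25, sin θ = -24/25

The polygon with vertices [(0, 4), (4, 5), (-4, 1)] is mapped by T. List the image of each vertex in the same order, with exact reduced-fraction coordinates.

image vertices: (6, 2), (49/5, 18/5), (1, 2)

T1 translate by (6, -2): (0, 4) → (6, 2); (4, 5) → (10, 3); (-4, 1) → (2, -1)
T2 reflect across x = 0: (6, 2) → (-6, 2); (10, 3) → (-10, 3); (2, -1) → (-2, -1)
T3 rotate counter-clockwise with cos θ = 4/5, sin θ = -3/5: (-6, 2) → (-18/5, 26/5); (-10, 3) → (-31/5, 42/5); (-2, -1) → (-11/5, 2/5)
T4 rotate counter-clockwise with cos θ = -7/25, sin θ = -24/25: (-18/5, 26/5) → (6, 2); (-31/5, 42/5) → (49/5, 18/5); (-11/5, 2/5) → (1, 2)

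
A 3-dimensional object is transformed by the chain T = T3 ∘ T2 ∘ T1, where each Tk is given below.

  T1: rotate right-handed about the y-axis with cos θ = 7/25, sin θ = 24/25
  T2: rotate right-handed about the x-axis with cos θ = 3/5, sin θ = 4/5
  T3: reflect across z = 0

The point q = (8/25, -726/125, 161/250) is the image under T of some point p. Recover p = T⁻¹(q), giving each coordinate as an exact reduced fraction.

T1 = [7/25 0 24/25 0; 0 1 0 0; -24/25 0 7/25 0; 0 0 0 1]
T2·T1 = [7/25 0 24/25 0; 96/125 3/5 -28/125 0; -72/125 4/5 21/125 0; 0 0 0 1]
T3·…·T1 = [7/25 0 24/25 0; 96/125 3/5 -28/125 0; 72/125 -4/5 -21/125 0; 0 0 0 1]
det M = -1; M⁻¹ = [7/25 96/125 72/125 0; 0 3/5 -4/5 0; 24/25 -28/125 -21/125 0; 0 0 0 1]
M⁻¹ · (8/25, -726/125, 161/250)ᵀ = (-4, -4, 3/2)ᵀ

p = (-4, -4, 3/2)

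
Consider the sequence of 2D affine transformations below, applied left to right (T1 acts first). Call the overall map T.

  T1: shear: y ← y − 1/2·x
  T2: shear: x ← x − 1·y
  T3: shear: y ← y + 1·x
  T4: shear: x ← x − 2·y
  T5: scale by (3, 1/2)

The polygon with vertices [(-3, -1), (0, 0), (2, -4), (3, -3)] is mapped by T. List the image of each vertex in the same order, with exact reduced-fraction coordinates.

image vertices: (15/2, -3/2), (0, 0), (9, 1), (9/2, 3/2)

T1 shear: y ← y − 1/2·x: (-3, -1) → (-3, 1/2); (0, 0) → (0, 0); (2, -4) → (2, -5); (3, -3) → (3, -9/2)
T2 shear: x ← x − 1·y: (-3, 1/2) → (-7/2, 1/2); (0, 0) → (0, 0); (2, -5) → (7, -5); (3, -9/2) → (15/2, -9/2)
T3 shear: y ← y + 1·x: (-7/2, 1/2) → (-7/2, -3); (0, 0) → (0, 0); (7, -5) → (7, 2); (15/2, -9/2) → (15/2, 3)
T4 shear: x ← x − 2·y: (-7/2, -3) → (5/2, -3); (0, 0) → (0, 0); (7, 2) → (3, 2); (15/2, 3) → (3/2, 3)
T5 scale by (3, 1/2): (5/2, -3) → (15/2, -3/2); (0, 0) → (0, 0); (3, 2) → (9, 1); (3/2, 3) → (9/2, 3/2)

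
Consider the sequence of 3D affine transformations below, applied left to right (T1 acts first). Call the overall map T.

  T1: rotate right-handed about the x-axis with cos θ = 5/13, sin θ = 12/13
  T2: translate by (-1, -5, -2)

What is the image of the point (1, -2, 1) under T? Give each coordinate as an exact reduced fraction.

T1 rotate right-handed about the x-axis with cos θ = 5/13, sin θ = 12/13: (1, -2, 1) → (1, -22/13, -19/13)
T2 translate by (-1, -5, -2): (1, -22/13, -19/13) → (0, -87/13, -45/13)

T(p) = (0, -87/13, -45/13)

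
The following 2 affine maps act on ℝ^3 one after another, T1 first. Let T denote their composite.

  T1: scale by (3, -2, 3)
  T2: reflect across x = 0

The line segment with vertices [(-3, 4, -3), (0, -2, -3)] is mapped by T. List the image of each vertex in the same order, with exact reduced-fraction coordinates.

image vertices: (9, -8, -9), (0, 4, -9)

T1 scale by (3, -2, 3): (-3, 4, -3) → (-9, -8, -9); (0, -2, -3) → (0, 4, -9)
T2 reflect across x = 0: (-9, -8, -9) → (9, -8, -9); (0, 4, -9) → (0, 4, -9)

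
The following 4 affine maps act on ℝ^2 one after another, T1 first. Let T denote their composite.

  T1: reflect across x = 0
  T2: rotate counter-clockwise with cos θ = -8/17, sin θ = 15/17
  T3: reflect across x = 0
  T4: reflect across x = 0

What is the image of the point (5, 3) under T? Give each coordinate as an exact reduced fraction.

T(p) = (-5/17, -99/17)

T1 reflect across x = 0: (5, 3) → (-5, 3)
T2 rotate counter-clockwise with cos θ = -8/17, sin θ = 15/17: (-5, 3) → (-5/17, -99/17)
T3 reflect across x = 0: (-5/17, -99/17) → (5/17, -99/17)
T4 reflect across x = 0: (5/17, -99/17) → (-5/17, -99/17)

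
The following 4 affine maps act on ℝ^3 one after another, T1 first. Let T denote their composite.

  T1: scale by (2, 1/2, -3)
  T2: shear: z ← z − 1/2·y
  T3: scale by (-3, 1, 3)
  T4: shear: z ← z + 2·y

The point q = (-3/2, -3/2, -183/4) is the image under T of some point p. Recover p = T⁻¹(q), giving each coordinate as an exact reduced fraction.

p = (1/4, -3, 5)

T1 = [2 0 0 0; 0 1/2 0 0; 0 0 -3 0; 0 0 0 1]
T2·T1 = [2 0 0 0; 0 1/2 0 0; 0 -1/4 -3 0; 0 0 0 1]
T3·…·T1 = [-6 0 0 0; 0 1/2 0 0; 0 -3/4 -9 0; 0 0 0 1]
T4·…·T1 = [-6 0 0 0; 0 1/2 0 0; 0 1/4 -9 0; 0 0 0 1]
det M = 27; M⁻¹ = [-1/6 0 0 0; 0 2 0 0; 0 1/18 -1/9 0; 0 0 0 1]
M⁻¹ · (-3/2, -3/2, -183/4)ᵀ = (1/4, -3, 5)ᵀ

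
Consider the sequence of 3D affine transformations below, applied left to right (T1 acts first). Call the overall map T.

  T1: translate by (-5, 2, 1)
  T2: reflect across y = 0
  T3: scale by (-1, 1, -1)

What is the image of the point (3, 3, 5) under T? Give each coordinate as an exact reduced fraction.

T1 translate by (-5, 2, 1): (3, 3, 5) → (-2, 5, 6)
T2 reflect across y = 0: (-2, 5, 6) → (-2, -5, 6)
T3 scale by (-1, 1, -1): (-2, -5, 6) → (2, -5, -6)

T(p) = (2, -5, -6)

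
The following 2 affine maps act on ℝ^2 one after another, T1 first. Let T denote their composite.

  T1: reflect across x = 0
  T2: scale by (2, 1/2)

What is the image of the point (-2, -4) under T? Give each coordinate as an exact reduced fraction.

T1 reflect across x = 0: (-2, -4) → (2, -4)
T2 scale by (2, 1/2): (2, -4) → (4, -2)

T(p) = (4, -2)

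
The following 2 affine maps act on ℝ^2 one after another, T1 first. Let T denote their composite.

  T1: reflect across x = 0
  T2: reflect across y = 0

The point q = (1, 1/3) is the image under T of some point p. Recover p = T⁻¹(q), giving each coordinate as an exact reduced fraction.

p = (-1, -1/3)

T1 = [-1 0 0; 0 1 0; 0 0 1]
T2·T1 = [-1 0 0; 0 -1 0; 0 0 1]
det M = 1; M⁻¹ = [-1 0 0; 0 -1 0; 0 0 1]
M⁻¹ · (1, 1/3)ᵀ = (-1, -1/3)ᵀ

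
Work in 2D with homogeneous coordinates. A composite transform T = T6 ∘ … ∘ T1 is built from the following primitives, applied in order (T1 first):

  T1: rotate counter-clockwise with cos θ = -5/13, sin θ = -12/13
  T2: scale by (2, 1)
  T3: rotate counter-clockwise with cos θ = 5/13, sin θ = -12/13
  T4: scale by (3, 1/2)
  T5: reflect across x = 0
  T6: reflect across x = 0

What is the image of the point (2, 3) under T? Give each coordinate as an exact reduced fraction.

T(p) = (-48/13, -63/26)

T1 rotate counter-clockwise with cos θ = -5/13, sin θ = -12/13: (2, 3) → (2, -3)
T2 scale by (2, 1): (2, -3) → (4, -3)
T3 rotate counter-clockwise with cos θ = 5/13, sin θ = -12/13: (4, -3) → (-16/13, -63/13)
T4 scale by (3, 1/2): (-16/13, -63/13) → (-48/13, -63/26)
T5 reflect across x = 0: (-48/13, -63/26) → (48/13, -63/26)
T6 reflect across x = 0: (48/13, -63/26) → (-48/13, -63/26)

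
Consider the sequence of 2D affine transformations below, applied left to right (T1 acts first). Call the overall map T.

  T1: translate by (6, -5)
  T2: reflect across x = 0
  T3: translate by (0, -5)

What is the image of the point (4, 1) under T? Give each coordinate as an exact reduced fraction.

T(p) = (-10, -9)

T1 translate by (6, -5): (4, 1) → (10, -4)
T2 reflect across x = 0: (10, -4) → (-10, -4)
T3 translate by (0, -5): (-10, -4) → (-10, -9)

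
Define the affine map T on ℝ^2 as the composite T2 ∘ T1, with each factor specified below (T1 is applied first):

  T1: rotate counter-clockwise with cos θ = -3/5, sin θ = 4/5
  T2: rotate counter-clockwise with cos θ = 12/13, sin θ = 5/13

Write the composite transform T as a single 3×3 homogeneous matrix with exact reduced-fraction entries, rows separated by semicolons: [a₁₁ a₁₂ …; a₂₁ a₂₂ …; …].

T1 = [-3/5 -4/5 0; 4/5 -3/5 0; 0 0 1]
T2·T1 = [-56/65 -33/65 0; 33/65 -56/65 0; 0 0 1]

T = [-56/65 -33/65 0; 33/65 -56/65 0; 0 0 1]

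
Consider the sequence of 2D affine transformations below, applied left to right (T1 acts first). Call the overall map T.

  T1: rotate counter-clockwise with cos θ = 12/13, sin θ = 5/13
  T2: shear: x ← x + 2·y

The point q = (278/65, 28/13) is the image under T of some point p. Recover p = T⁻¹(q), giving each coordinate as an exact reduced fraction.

T1 = [12/13 -5/13 0; 5/13 12/13 0; 0 0 1]
T2·T1 = [22/13 19/13 0; 5/13 12/13 0; 0 0 1]
det M = 1; M⁻¹ = [12/13 -19/13 0; -5/13 22/13 0; 0 0 1]
M⁻¹ · (278/65, 28/13)ᵀ = (4/5, 2)ᵀ

p = (4/5, 2)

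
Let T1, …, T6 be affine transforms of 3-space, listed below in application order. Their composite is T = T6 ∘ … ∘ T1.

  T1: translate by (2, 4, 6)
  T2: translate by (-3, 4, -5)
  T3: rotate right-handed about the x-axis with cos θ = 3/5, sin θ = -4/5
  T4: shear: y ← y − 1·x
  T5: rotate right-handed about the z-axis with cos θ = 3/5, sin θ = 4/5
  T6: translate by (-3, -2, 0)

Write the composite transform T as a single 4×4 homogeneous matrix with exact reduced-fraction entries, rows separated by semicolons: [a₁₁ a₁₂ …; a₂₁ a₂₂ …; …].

T1 = [1 0 0 2; 0 1 0 4; 0 0 1 6; 0 0 0 1]
T2·T1 = [1 0 0 -1; 0 1 0 8; 0 0 1 1; 0 0 0 1]
T3·…·T1 = [1 0 0 -1; 0 3/5 4/5 28/5; 0 -4/5 3/5 -29/5; 0 0 0 1]
T4·…·T1 = [1 0 0 -1; -1 3/5 4/5 33/5; 0 -4/5 3/5 -29/5; 0 0 0 1]
T5·…·T1 = [7/5 -12/25 -16/25 -147/25; 1/5 9/25 12/25 79/25; 0 -4/5 3/5 -29/5; 0 0 0 1]
T6·…·T1 = [7/5 -12/25 -16/25 -222/25; 1/5 9/25 12/25 29/25; 0 -4/5 3/5 -29/5; 0 0 0 1]

T = [7/5 -12/25 -16/25 -222/25; 1/5 9/25 12/25 29/25; 0 -4/5 3/5 -29/5; 0 0 0 1]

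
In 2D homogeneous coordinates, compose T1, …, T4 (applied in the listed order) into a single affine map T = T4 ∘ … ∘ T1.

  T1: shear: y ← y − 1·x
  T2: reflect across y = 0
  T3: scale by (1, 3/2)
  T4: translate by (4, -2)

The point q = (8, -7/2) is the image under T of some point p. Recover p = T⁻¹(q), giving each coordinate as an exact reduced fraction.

p = (4, 5)

T1 = [1 0 0; -1 1 0; 0 0 1]
T2·T1 = [1 0 0; 1 -1 0; 0 0 1]
T3·…·T1 = [1 0 0; 3/2 -3/2 0; 0 0 1]
T4·…·T1 = [1 0 4; 3/2 -3/2 -2; 0 0 1]
det M = -3/2; M⁻¹ = [1 0 -4; 1 -2/3 -16/3; 0 0 1]
M⁻¹ · (8, -7/2)ᵀ = (4, 5)ᵀ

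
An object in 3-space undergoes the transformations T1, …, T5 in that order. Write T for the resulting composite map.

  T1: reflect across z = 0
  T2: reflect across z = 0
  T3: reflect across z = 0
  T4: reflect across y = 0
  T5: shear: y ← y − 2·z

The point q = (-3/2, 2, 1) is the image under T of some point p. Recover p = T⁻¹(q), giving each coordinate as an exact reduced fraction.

p = (-3/2, -4, -1)

T1 = [1 0 0 0; 0 1 0 0; 0 0 -1 0; 0 0 0 1]
T2·T1 = [1 0 0 0; 0 1 0 0; 0 0 1 0; 0 0 0 1]
T3·…·T1 = [1 0 0 0; 0 1 0 0; 0 0 -1 0; 0 0 0 1]
T4·…·T1 = [1 0 0 0; 0 -1 0 0; 0 0 -1 0; 0 0 0 1]
T5·…·T1 = [1 0 0 0; 0 -1 2 0; 0 0 -1 0; 0 0 0 1]
det M = 1; M⁻¹ = [1 0 0 0; 0 -1 -2 0; 0 0 -1 0; 0 0 0 1]
M⁻¹ · (-3/2, 2, 1)ᵀ = (-3/2, -4, -1)ᵀ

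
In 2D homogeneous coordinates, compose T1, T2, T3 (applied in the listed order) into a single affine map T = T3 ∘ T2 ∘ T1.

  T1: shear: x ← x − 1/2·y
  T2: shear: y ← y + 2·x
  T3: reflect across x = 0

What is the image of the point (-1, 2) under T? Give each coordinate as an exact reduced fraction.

T(p) = (2, -2)

T1 shear: x ← x − 1/2·y: (-1, 2) → (-2, 2)
T2 shear: y ← y + 2·x: (-2, 2) → (-2, -2)
T3 reflect across x = 0: (-2, -2) → (2, -2)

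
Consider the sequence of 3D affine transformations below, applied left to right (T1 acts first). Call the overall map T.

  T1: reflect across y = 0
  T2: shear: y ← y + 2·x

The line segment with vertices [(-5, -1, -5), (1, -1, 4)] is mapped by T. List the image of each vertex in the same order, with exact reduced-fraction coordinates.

image vertices: (-5, -9, -5), (1, 3, 4)

T1 reflect across y = 0: (-5, -1, -5) → (-5, 1, -5); (1, -1, 4) → (1, 1, 4)
T2 shear: y ← y + 2·x: (-5, 1, -5) → (-5, -9, -5); (1, 1, 4) → (1, 3, 4)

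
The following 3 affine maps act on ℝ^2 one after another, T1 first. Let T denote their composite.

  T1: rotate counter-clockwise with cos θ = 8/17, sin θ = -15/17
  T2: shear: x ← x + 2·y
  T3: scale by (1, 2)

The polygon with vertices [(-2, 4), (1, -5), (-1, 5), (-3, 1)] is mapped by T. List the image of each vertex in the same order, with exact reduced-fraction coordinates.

T1 rotate counter-clockwise with cos θ = 8/17, sin θ = -15/17: (-2, 4) → (44/17, 62/17); (1, -5) → (-67/17, -55/17); (-1, 5) → (67/17, 55/17); (-3, 1) → (-9/17, 53/17)
T2 shear: x ← x + 2·y: (44/17, 62/17) → (168/17, 62/17); (-67/17, -55/17) → (-177/17, -55/17); (67/17, 55/17) → (177/17, 55/17); (-9/17, 53/17) → (97/17, 53/17)
T3 scale by (1, 2): (168/17, 62/17) → (168/17, 124/17); (-177/17, -55/17) → (-177/17, -110/17); (177/17, 55/17) → (177/17, 110/17); (97/17, 53/17) → (97/17, 106/17)

image vertices: (168/17, 124/17), (-177/17, -110/17), (177/17, 110/17), (97/17, 106/17)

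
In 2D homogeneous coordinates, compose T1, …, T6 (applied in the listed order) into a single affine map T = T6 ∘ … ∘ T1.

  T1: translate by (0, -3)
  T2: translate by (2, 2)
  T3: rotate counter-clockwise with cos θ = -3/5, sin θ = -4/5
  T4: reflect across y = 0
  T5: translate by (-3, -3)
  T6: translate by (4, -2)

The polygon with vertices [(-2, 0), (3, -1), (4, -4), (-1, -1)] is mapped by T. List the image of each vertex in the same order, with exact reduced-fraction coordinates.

image vertices: (1/5, -28/5), (-18/5, -11/5), (-33/5, -16/5), (-6/5, -27/5)

T1 translate by (0, -3): (-2, 0) → (-2, -3); (3, -1) → (3, -4); (4, -4) → (4, -7); (-1, -1) → (-1, -4)
T2 translate by (2, 2): (-2, -3) → (0, -1); (3, -4) → (5, -2); (4, -7) → (6, -5); (-1, -4) → (1, -2)
T3 rotate counter-clockwise with cos θ = -3/5, sin θ = -4/5: (0, -1) → (-4/5, 3/5); (5, -2) → (-23/5, -14/5); (6, -5) → (-38/5, -9/5); (1, -2) → (-11/5, 2/5)
T4 reflect across y = 0: (-4/5, 3/5) → (-4/5, -3/5); (-23/5, -14/5) → (-23/5, 14/5); (-38/5, -9/5) → (-38/5, 9/5); (-11/5, 2/5) → (-11/5, -2/5)
T5 translate by (-3, -3): (-4/5, -3/5) → (-19/5, -18/5); (-23/5, 14/5) → (-38/5, -1/5); (-38/5, 9/5) → (-53/5, -6/5); (-11/5, -2/5) → (-26/5, -17/5)
T6 translate by (4, -2): (-19/5, -18/5) → (1/5, -28/5); (-38/5, -1/5) → (-18/5, -11/5); (-53/5, -6/5) → (-33/5, -16/5); (-26/5, -17/5) → (-6/5, -27/5)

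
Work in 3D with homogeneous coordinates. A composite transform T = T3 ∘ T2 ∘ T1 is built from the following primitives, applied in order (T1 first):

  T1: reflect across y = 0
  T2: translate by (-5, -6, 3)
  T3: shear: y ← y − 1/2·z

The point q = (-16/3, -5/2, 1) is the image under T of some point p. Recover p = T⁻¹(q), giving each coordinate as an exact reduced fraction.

T1 = [1 0 0 0; 0 -1 0 0; 0 0 1 0; 0 0 0 1]
T2·T1 = [1 0 0 -5; 0 -1 0 -6; 0 0 1 3; 0 0 0 1]
T3·…·T1 = [1 0 0 -5; 0 -1 -1/2 -15/2; 0 0 1 3; 0 0 0 1]
det M = -1; M⁻¹ = [1 0 0 5; 0 -1 -1/2 -6; 0 0 1 -3; 0 0 0 1]
M⁻¹ · (-16/3, -5/2, 1)ᵀ = (-1/3, -4, -2)ᵀ

p = (-1/3, -4, -2)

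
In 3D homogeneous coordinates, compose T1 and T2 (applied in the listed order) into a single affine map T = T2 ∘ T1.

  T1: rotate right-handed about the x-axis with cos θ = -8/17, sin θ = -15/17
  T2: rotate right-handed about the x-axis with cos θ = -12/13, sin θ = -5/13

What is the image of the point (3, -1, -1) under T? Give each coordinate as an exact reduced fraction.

T(p) = (3, 199/221, -241/221)

T1 rotate right-handed about the x-axis with cos θ = -8/17, sin θ = -15/17: (3, -1, -1) → (3, -7/17, 23/17)
T2 rotate right-handed about the x-axis with cos θ = -12/13, sin θ = -5/13: (3, -7/17, 23/17) → (3, 199/221, -241/221)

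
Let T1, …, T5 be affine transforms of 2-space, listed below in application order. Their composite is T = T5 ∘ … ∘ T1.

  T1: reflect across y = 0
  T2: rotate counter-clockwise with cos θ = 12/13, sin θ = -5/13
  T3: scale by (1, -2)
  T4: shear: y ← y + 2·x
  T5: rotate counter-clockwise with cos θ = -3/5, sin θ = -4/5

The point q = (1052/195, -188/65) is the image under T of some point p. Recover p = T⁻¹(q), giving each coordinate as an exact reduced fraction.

T1 = [1 0 0; 0 -1 0; 0 0 1]
T2·T1 = [12/13 -5/13 0; -5/13 -12/13 0; 0 0 1]
T3·…·T1 = [12/13 -5/13 0; 10/13 24/13 0; 0 0 1]
T4·…·T1 = [12/13 -5/13 0; 34/13 14/13 0; 0 0 1]
T5·…·T1 = [20/13 71/65 0; -30/13 -22/65 0; 0 0 1]
det M = 2; M⁻¹ = [-11/65 -71/130 0; 15/13 10/13 0; 0 0 1]
M⁻¹ · (1052/195, -188/65)ᵀ = (2/3, 4)ᵀ

p = (2/3, 4)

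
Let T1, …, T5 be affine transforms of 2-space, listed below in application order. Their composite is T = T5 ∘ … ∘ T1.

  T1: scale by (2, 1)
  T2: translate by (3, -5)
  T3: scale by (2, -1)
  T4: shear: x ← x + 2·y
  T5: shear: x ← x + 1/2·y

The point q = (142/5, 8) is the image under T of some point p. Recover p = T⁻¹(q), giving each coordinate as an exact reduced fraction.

p = (3/5, -3)

T1 = [2 0 0; 0 1 0; 0 0 1]
T2·T1 = [2 0 3; 0 1 -5; 0 0 1]
T3·…·T1 = [4 0 6; 0 -1 5; 0 0 1]
T4·…·T1 = [4 -2 16; 0 -1 5; 0 0 1]
T5·…·T1 = [4 -5/2 37/2; 0 -1 5; 0 0 1]
det M = -4; M⁻¹ = [1/4 -5/8 -3/2; 0 -1 5; 0 0 1]
M⁻¹ · (142/5, 8)ᵀ = (3/5, -3)ᵀ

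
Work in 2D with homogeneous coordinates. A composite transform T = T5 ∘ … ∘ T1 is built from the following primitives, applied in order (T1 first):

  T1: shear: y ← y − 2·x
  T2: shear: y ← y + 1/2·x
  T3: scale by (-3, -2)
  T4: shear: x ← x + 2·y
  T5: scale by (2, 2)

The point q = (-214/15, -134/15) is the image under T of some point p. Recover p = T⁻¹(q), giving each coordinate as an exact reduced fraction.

p = (-3/5, 4/3)

T1 = [1 0 0; -2 1 0; 0 0 1]
T2·T1 = [1 0 0; -3/2 1 0; 0 0 1]
T3·…·T1 = [-3 0 0; 3 -2 0; 0 0 1]
T4·…·T1 = [3 -4 0; 3 -2 0; 0 0 1]
T5·…·T1 = [6 -8 0; 6 -4 0; 0 0 1]
det M = 24; M⁻¹ = [-1/6 1/3 0; -1/4 1/4 0; 0 0 1]
M⁻¹ · (-214/15, -134/15)ᵀ = (-3/5, 4/3)ᵀ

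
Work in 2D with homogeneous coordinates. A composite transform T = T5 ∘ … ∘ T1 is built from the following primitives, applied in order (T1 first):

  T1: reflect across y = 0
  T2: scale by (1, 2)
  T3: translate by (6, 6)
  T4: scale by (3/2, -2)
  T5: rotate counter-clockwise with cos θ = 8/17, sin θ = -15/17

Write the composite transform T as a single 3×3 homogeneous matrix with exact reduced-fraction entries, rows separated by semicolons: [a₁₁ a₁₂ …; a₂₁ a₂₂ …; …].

T1 = [1 0 0; 0 -1 0; 0 0 1]
T2·T1 = [1 0 0; 0 -2 0; 0 0 1]
T3·…·T1 = [1 0 6; 0 -2 6; 0 0 1]
T4·…·T1 = [3/2 0 9; 0 4 -12; 0 0 1]
T5·…·T1 = [12/17 60/17 -108/17; -45/34 32/17 -231/17; 0 0 1]

T = [12/17 60/17 -108/17; -45/34 32/17 -231/17; 0 0 1]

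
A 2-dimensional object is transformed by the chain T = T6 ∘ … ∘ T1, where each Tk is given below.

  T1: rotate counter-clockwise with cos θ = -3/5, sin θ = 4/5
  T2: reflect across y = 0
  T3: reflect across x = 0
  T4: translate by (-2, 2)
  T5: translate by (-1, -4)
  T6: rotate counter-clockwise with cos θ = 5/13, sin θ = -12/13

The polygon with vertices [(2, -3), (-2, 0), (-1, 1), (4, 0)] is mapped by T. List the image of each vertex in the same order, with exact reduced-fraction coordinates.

T1 rotate counter-clockwise with cos θ = -3/5, sin θ = 4/5: (2, -3) → (6/5, 17/5); (-2, 0) → (6/5, -8/5); (-1, 1) → (-1/5, -7/5); (4, 0) → (-12/5, 16/5)
T2 reflect across y = 0: (6/5, 17/5) → (6/5, -17/5); (6/5, -8/5) → (6/5, 8/5); (-1/5, -7/5) → (-1/5, 7/5); (-12/5, 16/5) → (-12/5, -16/5)
T3 reflect across x = 0: (6/5, -17/5) → (-6/5, -17/5); (6/5, 8/5) → (-6/5, 8/5); (-1/5, 7/5) → (1/5, 7/5); (-12/5, -16/5) → (12/5, -16/5)
T4 translate by (-2, 2): (-6/5, -17/5) → (-16/5, -7/5); (-6/5, 8/5) → (-16/5, 18/5); (1/5, 7/5) → (-9/5, 17/5); (12/5, -16/5) → (2/5, -6/5)
T5 translate by (-1, -4): (-16/5, -7/5) → (-21/5, -27/5); (-16/5, 18/5) → (-21/5, -2/5); (-9/5, 17/5) → (-14/5, -3/5); (2/5, -6/5) → (-3/5, -26/5)
T6 rotate counter-clockwise with cos θ = 5/13, sin θ = -12/13: (-21/5, -27/5) → (-33/5, 9/5); (-21/5, -2/5) → (-129/65, 242/65); (-14/5, -3/5) → (-106/65, 153/65); (-3/5, -26/5) → (-327/65, -94/65)

image vertices: (-33/5, 9/5), (-129/65, 242/65), (-106/65, 153/65), (-327/65, -94/65)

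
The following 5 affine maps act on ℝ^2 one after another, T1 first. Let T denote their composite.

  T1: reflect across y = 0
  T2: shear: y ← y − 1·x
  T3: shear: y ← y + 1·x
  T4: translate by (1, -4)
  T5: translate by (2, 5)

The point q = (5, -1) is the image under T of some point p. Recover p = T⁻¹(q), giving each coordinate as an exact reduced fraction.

T1 = [1 0 0; 0 -1 0; 0 0 1]
T2·T1 = [1 0 0; -1 -1 0; 0 0 1]
T3·…·T1 = [1 0 0; 0 -1 0; 0 0 1]
T4·…·T1 = [1 0 1; 0 -1 -4; 0 0 1]
T5·…·T1 = [1 0 3; 0 -1 1; 0 0 1]
det M = -1; M⁻¹ = [1 0 -3; 0 -1 1; 0 0 1]
M⁻¹ · (5, -1)ᵀ = (2, 2)ᵀ

p = (2, 2)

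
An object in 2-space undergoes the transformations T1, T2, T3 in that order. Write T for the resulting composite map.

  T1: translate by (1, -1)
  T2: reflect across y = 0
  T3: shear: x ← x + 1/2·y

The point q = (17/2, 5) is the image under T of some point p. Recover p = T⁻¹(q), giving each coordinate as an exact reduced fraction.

T1 = [1 0 1; 0 1 -1; 0 0 1]
T2·T1 = [1 0 1; 0 -1 1; 0 0 1]
T3·…·T1 = [1 -1/2 3/2; 0 -1 1; 0 0 1]
det M = -1; M⁻¹ = [1 -1/2 -1; 0 -1 1; 0 0 1]
M⁻¹ · (17/2, 5)ᵀ = (5, -4)ᵀ

p = (5, -4)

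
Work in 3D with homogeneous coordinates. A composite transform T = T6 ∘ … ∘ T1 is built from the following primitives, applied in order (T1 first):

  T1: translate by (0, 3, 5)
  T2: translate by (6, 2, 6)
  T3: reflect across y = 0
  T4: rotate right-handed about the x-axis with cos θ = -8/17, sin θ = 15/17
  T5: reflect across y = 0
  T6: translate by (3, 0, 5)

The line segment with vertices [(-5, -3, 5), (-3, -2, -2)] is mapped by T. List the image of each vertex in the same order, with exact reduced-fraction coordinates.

T1 translate by (0, 3, 5): (-5, -3, 5) → (-5, 0, 10); (-3, -2, -2) → (-3, 1, 3)
T2 translate by (6, 2, 6): (-5, 0, 10) → (1, 2, 16); (-3, 1, 3) → (3, 3, 9)
T3 reflect across y = 0: (1, 2, 16) → (1, -2, 16); (3, 3, 9) → (3, -3, 9)
T4 rotate right-handed about the x-axis with cos θ = -8/17, sin θ = 15/17: (1, -2, 16) → (1, -224/17, -158/17); (3, -3, 9) → (3, -111/17, -117/17)
T5 reflect across y = 0: (1, -224/17, -158/17) → (1, 224/17, -158/17); (3, -111/17, -117/17) → (3, 111/17, -117/17)
T6 translate by (3, 0, 5): (1, 224/17, -158/17) → (4, 224/17, -73/17); (3, 111/17, -117/17) → (6, 111/17, -32/17)

image vertices: (4, 224/17, -73/17), (6, 111/17, -32/17)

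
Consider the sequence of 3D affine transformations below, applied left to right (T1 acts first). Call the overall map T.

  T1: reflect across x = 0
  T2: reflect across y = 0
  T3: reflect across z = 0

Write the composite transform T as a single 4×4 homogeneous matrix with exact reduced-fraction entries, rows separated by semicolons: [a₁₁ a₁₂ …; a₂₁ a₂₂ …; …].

T1 = [-1 0 0 0; 0 1 0 0; 0 0 1 0; 0 0 0 1]
T2·T1 = [-1 0 0 0; 0 -1 0 0; 0 0 1 0; 0 0 0 1]
T3·…·T1 = [-1 0 0 0; 0 -1 0 0; 0 0 -1 0; 0 0 0 1]

T = [-1 0 0 0; 0 -1 0 0; 0 0 -1 0; 0 0 0 1]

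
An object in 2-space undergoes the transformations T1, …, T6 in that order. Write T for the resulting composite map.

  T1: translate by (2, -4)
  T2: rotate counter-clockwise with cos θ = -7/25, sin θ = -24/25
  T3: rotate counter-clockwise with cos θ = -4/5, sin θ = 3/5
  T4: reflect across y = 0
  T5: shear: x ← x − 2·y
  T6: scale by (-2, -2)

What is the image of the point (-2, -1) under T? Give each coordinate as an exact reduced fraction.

T(p) = (10, -8)

T1 translate by (2, -4): (-2, -1) → (0, -5)
T2 rotate counter-clockwise with cos θ = -7/25, sin θ = -24/25: (0, -5) → (-24/5, 7/5)
T3 rotate counter-clockwise with cos θ = -4/5, sin θ = 3/5: (-24/5, 7/5) → (3, -4)
T4 reflect across y = 0: (3, -4) → (3, 4)
T5 shear: x ← x − 2·y: (3, 4) → (-5, 4)
T6 scale by (-2, -2): (-5, 4) → (10, -8)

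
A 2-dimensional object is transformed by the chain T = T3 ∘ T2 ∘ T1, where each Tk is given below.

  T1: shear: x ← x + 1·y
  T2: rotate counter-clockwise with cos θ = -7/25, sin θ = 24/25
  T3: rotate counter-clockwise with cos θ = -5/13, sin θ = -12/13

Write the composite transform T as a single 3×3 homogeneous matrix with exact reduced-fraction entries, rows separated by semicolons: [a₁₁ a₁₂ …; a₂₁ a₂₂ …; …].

T1 = [1 1 0; 0 1 0; 0 0 1]
T2·T1 = [-7/25 -31/25 0; 24/25 17/25 0; 0 0 1]
T3·…·T1 = [323/325 359/325 0; -36/325 287/325 0; 0 0 1]

T = [323/325 359/325 0; -36/325 287/325 0; 0 0 1]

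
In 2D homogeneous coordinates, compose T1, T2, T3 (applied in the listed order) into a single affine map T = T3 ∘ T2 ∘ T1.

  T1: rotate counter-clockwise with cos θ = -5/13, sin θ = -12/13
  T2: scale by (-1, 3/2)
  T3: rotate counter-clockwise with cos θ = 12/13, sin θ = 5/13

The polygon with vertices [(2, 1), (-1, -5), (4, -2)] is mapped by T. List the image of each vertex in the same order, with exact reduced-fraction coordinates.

T1 rotate counter-clockwise with cos θ = -5/13, sin θ = -12/13: (2, 1) → (2/13, -29/13); (-1, -5) → (-55/13, 37/13); (4, -2) → (-44/13, -38/13)
T2 scale by (-1, 3/2): (2/13, -29/13) → (-2/13, -87/26); (-55/13, 37/13) → (55/13, 111/26); (-44/13, -38/13) → (44/13, -57/13)
T3 rotate counter-clockwise with cos θ = 12/13, sin θ = 5/13: (-2/13, -87/26) → (387/338, -532/169); (55/13, 111/26) → (765/338, 941/169); (44/13, -57/13) → (813/169, -464/169)

image vertices: (387/338, -532/169), (765/338, 941/169), (813/169, -464/169)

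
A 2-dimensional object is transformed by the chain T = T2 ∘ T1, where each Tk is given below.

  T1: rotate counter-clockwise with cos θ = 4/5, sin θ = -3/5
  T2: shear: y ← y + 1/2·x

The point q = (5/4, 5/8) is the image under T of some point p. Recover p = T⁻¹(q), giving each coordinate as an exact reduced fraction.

p = (1, 3/4)

T1 = [4/5 3/5 0; -3/5 4/5 0; 0 0 1]
T2·T1 = [4/5 3/5 0; -1/5 11/10 0; 0 0 1]
det M = 1; M⁻¹ = [11/10 -3/5 0; 1/5 4/5 0; 0 0 1]
M⁻¹ · (5/4, 5/8)ᵀ = (1, 3/4)ᵀ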